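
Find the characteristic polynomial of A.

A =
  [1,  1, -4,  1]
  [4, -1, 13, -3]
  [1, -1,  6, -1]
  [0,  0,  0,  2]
x^4 - 8*x^3 + 24*x^2 - 32*x + 16

Expanding det(x·I − A) (e.g. by cofactor expansion or by noting that A is similar to its Jordan form J, which has the same characteristic polynomial as A) gives
  χ_A(x) = x^4 - 8*x^3 + 24*x^2 - 32*x + 16
which factors as (x - 2)^4. The eigenvalues (with algebraic multiplicities) are λ = 2 with multiplicity 4.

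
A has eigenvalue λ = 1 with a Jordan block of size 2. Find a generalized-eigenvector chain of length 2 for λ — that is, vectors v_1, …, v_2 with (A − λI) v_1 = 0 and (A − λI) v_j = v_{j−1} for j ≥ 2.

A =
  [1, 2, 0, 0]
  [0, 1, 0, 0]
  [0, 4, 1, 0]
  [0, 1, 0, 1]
A Jordan chain for λ = 1 of length 2:
v_1 = (2, 0, 4, 1)ᵀ
v_2 = (0, 1, 0, 0)ᵀ

Let N = A − (1)·I. We want v_2 with N^2 v_2 = 0 but N^1 v_2 ≠ 0; then v_{j-1} := N · v_j for j = 2, …, 2.

Pick v_2 = (0, 1, 0, 0)ᵀ.
Then v_1 = N · v_2 = (2, 0, 4, 1)ᵀ.

Sanity check: (A − (1)·I) v_1 = (0, 0, 0, 0)ᵀ = 0. ✓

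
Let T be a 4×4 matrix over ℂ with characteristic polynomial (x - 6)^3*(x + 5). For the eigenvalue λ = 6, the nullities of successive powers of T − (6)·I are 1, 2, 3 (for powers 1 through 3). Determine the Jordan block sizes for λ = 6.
Block sizes for λ = 6: [3]

From the dimensions of kernels of powers, the number of Jordan blocks of size at least j is d_j − d_{j−1} where d_j = dim ker(N^j) (with d_0 = 0). Computing the differences gives [1, 1, 1].
The number of blocks of size exactly k is (#blocks of size ≥ k) − (#blocks of size ≥ k + 1), so the partition is: 1 block(s) of size 3.
In nonincreasing order the block sizes are [3].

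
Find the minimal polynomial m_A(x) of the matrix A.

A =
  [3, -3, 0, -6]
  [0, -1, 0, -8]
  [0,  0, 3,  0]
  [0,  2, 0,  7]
x^2 - 6*x + 9

The characteristic polynomial is χ_A(x) = (x - 3)^4, so the eigenvalues are known. The minimal polynomial is
  m_A(x) = Π_λ (x − λ)^{k_λ}
where k_λ is the size of the *largest* Jordan block for λ (equivalently, the smallest k with (A − λI)^k v = 0 for every generalised eigenvector v of λ).

  λ = 3: largest Jordan block has size 2, contributing (x − 3)^2

So m_A(x) = (x - 3)^2 = x^2 - 6*x + 9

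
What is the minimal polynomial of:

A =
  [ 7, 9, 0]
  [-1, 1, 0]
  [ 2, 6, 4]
x^2 - 8*x + 16

The characteristic polynomial is χ_A(x) = (x - 4)^3, so the eigenvalues are known. The minimal polynomial is
  m_A(x) = Π_λ (x − λ)^{k_λ}
where k_λ is the size of the *largest* Jordan block for λ (equivalently, the smallest k with (A − λI)^k v = 0 for every generalised eigenvector v of λ).

  λ = 4: largest Jordan block has size 2, contributing (x − 4)^2

So m_A(x) = (x - 4)^2 = x^2 - 8*x + 16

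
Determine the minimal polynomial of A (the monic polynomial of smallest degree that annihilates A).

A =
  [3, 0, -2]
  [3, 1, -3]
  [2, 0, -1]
x^2 - 2*x + 1

The characteristic polynomial is χ_A(x) = (x - 1)^3, so the eigenvalues are known. The minimal polynomial is
  m_A(x) = Π_λ (x − λ)^{k_λ}
where k_λ is the size of the *largest* Jordan block for λ (equivalently, the smallest k with (A − λI)^k v = 0 for every generalised eigenvector v of λ).

  λ = 1: largest Jordan block has size 2, contributing (x − 1)^2

So m_A(x) = (x - 1)^2 = x^2 - 2*x + 1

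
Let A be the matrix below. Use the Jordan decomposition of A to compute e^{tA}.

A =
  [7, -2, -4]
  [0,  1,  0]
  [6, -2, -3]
e^{tA} =
  [3*exp(3*t) - 2*exp(t), -exp(3*t) + exp(t), -2*exp(3*t) + 2*exp(t)]
  [0, exp(t), 0]
  [3*exp(3*t) - 3*exp(t), -exp(3*t) + exp(t), -2*exp(3*t) + 3*exp(t)]

Strategy: write A = P · J · P⁻¹ where J is a Jordan canonical form, so e^{tA} = P · e^{tJ} · P⁻¹, and e^{tJ} can be computed block-by-block.

A has Jordan form
J =
  [1, 0, 0]
  [0, 1, 0]
  [0, 0, 3]
(up to reordering of blocks).

Per-block formulas:
  For a 1×1 block at λ = 3: exp(t · [3]) = [e^(3t)].
  For a 1×1 block at λ = 1: exp(t · [1]) = [e^(1t)].

After assembling e^{tJ} and conjugating by P, we get:

e^{tA} =
  [3*exp(3*t) - 2*exp(t), -exp(3*t) + exp(t), -2*exp(3*t) + 2*exp(t)]
  [0, exp(t), 0]
  [3*exp(3*t) - 3*exp(t), -exp(3*t) + exp(t), -2*exp(3*t) + 3*exp(t)]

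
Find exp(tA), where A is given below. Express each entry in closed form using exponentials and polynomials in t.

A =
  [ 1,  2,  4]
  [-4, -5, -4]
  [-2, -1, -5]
e^{tA} =
  [4*t*exp(-3*t) + exp(-3*t), 2*t*exp(-3*t), 4*t*exp(-3*t)]
  [-4*t*exp(-3*t), -2*t*exp(-3*t) + exp(-3*t), -4*t*exp(-3*t)]
  [-2*t*exp(-3*t), -t*exp(-3*t), -2*t*exp(-3*t) + exp(-3*t)]

Strategy: write A = P · J · P⁻¹ where J is a Jordan canonical form, so e^{tA} = P · e^{tJ} · P⁻¹, and e^{tJ} can be computed block-by-block.

A has Jordan form
J =
  [-3,  1,  0]
  [ 0, -3,  0]
  [ 0,  0, -3]
(up to reordering of blocks).

Per-block formulas:
  For a 2×2 Jordan block J_2(-3): exp(t · J_2(-3)) = e^(-3t)·(I + t·N), where N is the 2×2 nilpotent shift.
  For a 1×1 block at λ = -3: exp(t · [-3]) = [e^(-3t)].

After assembling e^{tJ} and conjugating by P, we get:

e^{tA} =
  [4*t*exp(-3*t) + exp(-3*t), 2*t*exp(-3*t), 4*t*exp(-3*t)]
  [-4*t*exp(-3*t), -2*t*exp(-3*t) + exp(-3*t), -4*t*exp(-3*t)]
  [-2*t*exp(-3*t), -t*exp(-3*t), -2*t*exp(-3*t) + exp(-3*t)]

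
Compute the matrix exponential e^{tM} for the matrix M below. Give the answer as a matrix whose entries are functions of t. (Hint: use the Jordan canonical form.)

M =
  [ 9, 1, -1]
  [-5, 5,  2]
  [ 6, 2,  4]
e^{tM} =
  [-t^2*exp(6*t) + 3*t*exp(6*t) + exp(6*t), t*exp(6*t), t^2*exp(6*t)/2 - t*exp(6*t)]
  [t^2*exp(6*t) - 5*t*exp(6*t), -t*exp(6*t) + exp(6*t), -t^2*exp(6*t)/2 + 2*t*exp(6*t)]
  [-2*t^2*exp(6*t) + 6*t*exp(6*t), 2*t*exp(6*t), t^2*exp(6*t) - 2*t*exp(6*t) + exp(6*t)]

Strategy: write M = P · J · P⁻¹ where J is a Jordan canonical form, so e^{tM} = P · e^{tJ} · P⁻¹, and e^{tJ} can be computed block-by-block.

M has Jordan form
J =
  [6, 1, 0]
  [0, 6, 1]
  [0, 0, 6]
(up to reordering of blocks).

Per-block formulas:
  For a 3×3 Jordan block J_3(6): exp(t · J_3(6)) = e^(6t)·(I + t·N + (t^2/2)·N^2), where N is the 3×3 nilpotent shift.

After assembling e^{tJ} and conjugating by P, we get:

e^{tM} =
  [-t^2*exp(6*t) + 3*t*exp(6*t) + exp(6*t), t*exp(6*t), t^2*exp(6*t)/2 - t*exp(6*t)]
  [t^2*exp(6*t) - 5*t*exp(6*t), -t*exp(6*t) + exp(6*t), -t^2*exp(6*t)/2 + 2*t*exp(6*t)]
  [-2*t^2*exp(6*t) + 6*t*exp(6*t), 2*t*exp(6*t), t^2*exp(6*t) - 2*t*exp(6*t) + exp(6*t)]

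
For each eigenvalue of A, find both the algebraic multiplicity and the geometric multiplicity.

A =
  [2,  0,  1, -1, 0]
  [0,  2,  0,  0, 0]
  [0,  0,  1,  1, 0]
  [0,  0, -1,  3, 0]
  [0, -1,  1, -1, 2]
λ = 2: alg = 5, geom = 3

Step 1 — factor the characteristic polynomial to read off the algebraic multiplicities:
  χ_A(x) = (x - 2)^5

Step 2 — compute geometric multiplicities via the rank-nullity identity g(λ) = n − rank(A − λI):
  rank(A − (2)·I) = 2, so dim ker(A − (2)·I) = n − 2 = 3

Summary:
  λ = 2: algebraic multiplicity = 5, geometric multiplicity = 3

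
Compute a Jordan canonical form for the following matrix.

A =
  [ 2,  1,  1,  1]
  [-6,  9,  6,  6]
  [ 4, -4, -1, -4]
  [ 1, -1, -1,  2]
J_2(3) ⊕ J_1(3) ⊕ J_1(3)

The characteristic polynomial is
  det(x·I − A) = x^4 - 12*x^3 + 54*x^2 - 108*x + 81 = (x - 3)^4

Eigenvalues and multiplicities (the geometric multiplicity of λ is n − rank(A − λI), which equals the number of Jordan blocks for λ):
  λ = 3: algebraic multiplicity = 4, geometric multiplicity = 3

Determining the block sizes for each eigenvalue:
  λ = 3: 3 blocks summing to 4 forces exactly one block of size 2 and the rest size 1 → block sizes [2, 1, 1]

Assembling the blocks gives a Jordan form
J =
  [3, 1, 0, 0]
  [0, 3, 0, 0]
  [0, 0, 3, 0]
  [0, 0, 0, 3]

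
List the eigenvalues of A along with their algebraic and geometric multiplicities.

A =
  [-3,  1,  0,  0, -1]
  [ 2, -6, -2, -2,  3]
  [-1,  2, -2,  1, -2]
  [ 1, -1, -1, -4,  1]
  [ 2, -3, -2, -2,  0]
λ = -3: alg = 5, geom = 3

Step 1 — factor the characteristic polynomial to read off the algebraic multiplicities:
  χ_A(x) = (x + 3)^5

Step 2 — compute geometric multiplicities via the rank-nullity identity g(λ) = n − rank(A − λI):
  rank(A − (-3)·I) = 2, so dim ker(A − (-3)·I) = n − 2 = 3

Summary:
  λ = -3: algebraic multiplicity = 5, geometric multiplicity = 3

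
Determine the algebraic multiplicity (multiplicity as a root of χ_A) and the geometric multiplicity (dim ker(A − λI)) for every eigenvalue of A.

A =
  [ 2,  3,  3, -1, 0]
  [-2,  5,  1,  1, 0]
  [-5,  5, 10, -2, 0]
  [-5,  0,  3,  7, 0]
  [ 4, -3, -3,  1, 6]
λ = 6: alg = 5, geom = 3

Step 1 — factor the characteristic polynomial to read off the algebraic multiplicities:
  χ_A(x) = (x - 6)^5

Step 2 — compute geometric multiplicities via the rank-nullity identity g(λ) = n − rank(A − λI):
  rank(A − (6)·I) = 2, so dim ker(A − (6)·I) = n − 2 = 3

Summary:
  λ = 6: algebraic multiplicity = 5, geometric multiplicity = 3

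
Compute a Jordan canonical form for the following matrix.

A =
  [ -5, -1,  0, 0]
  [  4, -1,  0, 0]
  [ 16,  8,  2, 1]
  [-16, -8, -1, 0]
J_2(-3) ⊕ J_2(1)

The characteristic polynomial is
  det(x·I − A) = x^4 + 4*x^3 - 2*x^2 - 12*x + 9 = (x - 1)^2*(x + 3)^2

Eigenvalues and multiplicities (the geometric multiplicity of λ is n − rank(A − λI), which equals the number of Jordan blocks for λ):
  λ = -3: algebraic multiplicity = 2, geometric multiplicity = 1
  λ = 1: algebraic multiplicity = 2, geometric multiplicity = 1

Determining the block sizes for each eigenvalue:
  λ = -3: one block (gm = 1), so the single block has size am = 2 → block sizes [2]
  λ = 1: one block (gm = 1), so the single block has size am = 2 → block sizes [2]

Assembling the blocks gives a Jordan form
J =
  [-3,  1, 0, 0]
  [ 0, -3, 0, 0]
  [ 0,  0, 1, 1]
  [ 0,  0, 0, 1]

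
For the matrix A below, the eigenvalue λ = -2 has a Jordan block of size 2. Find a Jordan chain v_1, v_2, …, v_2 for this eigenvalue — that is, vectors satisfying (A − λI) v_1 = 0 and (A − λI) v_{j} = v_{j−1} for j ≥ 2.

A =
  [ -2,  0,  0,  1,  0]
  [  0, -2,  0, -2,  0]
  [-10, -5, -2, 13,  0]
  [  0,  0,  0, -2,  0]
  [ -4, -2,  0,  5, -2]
A Jordan chain for λ = -2 of length 2:
v_1 = (0, 0, -10, 0, -4)ᵀ
v_2 = (1, 0, 0, 0, 0)ᵀ

Let N = A − (-2)·I. We want v_2 with N^2 v_2 = 0 but N^1 v_2 ≠ 0; then v_{j-1} := N · v_j for j = 2, …, 2.

Pick v_2 = (1, 0, 0, 0, 0)ᵀ.
Then v_1 = N · v_2 = (0, 0, -10, 0, -4)ᵀ.

Sanity check: (A − (-2)·I) v_1 = (0, 0, 0, 0, 0)ᵀ = 0. ✓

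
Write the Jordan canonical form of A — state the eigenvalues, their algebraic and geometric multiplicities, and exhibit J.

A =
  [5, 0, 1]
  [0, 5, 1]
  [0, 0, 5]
J_2(5) ⊕ J_1(5)

The characteristic polynomial is
  det(x·I − A) = x^3 - 15*x^2 + 75*x - 125 = (x - 5)^3

Eigenvalues and multiplicities (the geometric multiplicity of λ is n − rank(A − λI), which equals the number of Jordan blocks for λ):
  λ = 5: algebraic multiplicity = 3, geometric multiplicity = 2

Determining the block sizes for each eigenvalue:
  λ = 5: 2 blocks summing to 3 forces exactly one block of size 2 and the rest size 1 → block sizes [2, 1]

Assembling the blocks gives a Jordan form
J =
  [5, 1, 0]
  [0, 5, 0]
  [0, 0, 5]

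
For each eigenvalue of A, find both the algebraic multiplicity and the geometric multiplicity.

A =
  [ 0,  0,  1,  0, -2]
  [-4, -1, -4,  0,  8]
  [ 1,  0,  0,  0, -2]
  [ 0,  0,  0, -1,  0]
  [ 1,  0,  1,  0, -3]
λ = -1: alg = 5, geom = 4

Step 1 — factor the characteristic polynomial to read off the algebraic multiplicities:
  χ_A(x) = (x + 1)^5

Step 2 — compute geometric multiplicities via the rank-nullity identity g(λ) = n − rank(A − λI):
  rank(A − (-1)·I) = 1, so dim ker(A − (-1)·I) = n − 1 = 4

Summary:
  λ = -1: algebraic multiplicity = 5, geometric multiplicity = 4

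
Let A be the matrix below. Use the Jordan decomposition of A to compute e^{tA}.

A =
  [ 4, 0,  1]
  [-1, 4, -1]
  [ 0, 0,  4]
e^{tA} =
  [exp(4*t), 0, t*exp(4*t)]
  [-t*exp(4*t), exp(4*t), -t^2*exp(4*t)/2 - t*exp(4*t)]
  [0, 0, exp(4*t)]

Strategy: write A = P · J · P⁻¹ where J is a Jordan canonical form, so e^{tA} = P · e^{tJ} · P⁻¹, and e^{tJ} can be computed block-by-block.

A has Jordan form
J =
  [4, 1, 0]
  [0, 4, 1]
  [0, 0, 4]
(up to reordering of blocks).

Per-block formulas:
  For a 3×3 Jordan block J_3(4): exp(t · J_3(4)) = e^(4t)·(I + t·N + (t^2/2)·N^2), where N is the 3×3 nilpotent shift.

After assembling e^{tJ} and conjugating by P, we get:

e^{tA} =
  [exp(4*t), 0, t*exp(4*t)]
  [-t*exp(4*t), exp(4*t), -t^2*exp(4*t)/2 - t*exp(4*t)]
  [0, 0, exp(4*t)]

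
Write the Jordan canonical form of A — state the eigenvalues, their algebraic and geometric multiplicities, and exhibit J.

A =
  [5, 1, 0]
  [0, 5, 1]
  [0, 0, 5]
J_3(5)

The characteristic polynomial is
  det(x·I − A) = x^3 - 15*x^2 + 75*x - 125 = (x - 5)^3

Eigenvalues and multiplicities (the geometric multiplicity of λ is n − rank(A − λI), which equals the number of Jordan blocks for λ):
  λ = 5: algebraic multiplicity = 3, geometric multiplicity = 1

Determining the block sizes for each eigenvalue:
  λ = 5: one block (gm = 1), so the single block has size am = 3 → block sizes [3]

Assembling the blocks gives a Jordan form
J =
  [5, 1, 0]
  [0, 5, 1]
  [0, 0, 5]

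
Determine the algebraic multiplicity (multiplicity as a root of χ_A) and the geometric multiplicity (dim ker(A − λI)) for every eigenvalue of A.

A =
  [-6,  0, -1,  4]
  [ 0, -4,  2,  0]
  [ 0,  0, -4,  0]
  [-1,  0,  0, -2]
λ = -4: alg = 4, geom = 2

Step 1 — factor the characteristic polynomial to read off the algebraic multiplicities:
  χ_A(x) = (x + 4)^4

Step 2 — compute geometric multiplicities via the rank-nullity identity g(λ) = n − rank(A − λI):
  rank(A − (-4)·I) = 2, so dim ker(A − (-4)·I) = n − 2 = 2

Summary:
  λ = -4: algebraic multiplicity = 4, geometric multiplicity = 2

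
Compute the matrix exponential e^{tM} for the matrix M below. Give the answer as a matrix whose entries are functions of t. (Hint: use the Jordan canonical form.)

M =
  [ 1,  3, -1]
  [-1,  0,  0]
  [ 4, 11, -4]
e^{tM} =
  [-3*t^2*exp(-t)/2 + 2*t*exp(-t) + exp(-t), -t^2*exp(-t) + 3*t*exp(-t), t^2*exp(-t)/2 - t*exp(-t)]
  [-3*t^2*exp(-t)/2 - t*exp(-t), -t^2*exp(-t) + t*exp(-t) + exp(-t), t^2*exp(-t)/2]
  [-15*t^2*exp(-t)/2 + 4*t*exp(-t), -5*t^2*exp(-t) + 11*t*exp(-t), 5*t^2*exp(-t)/2 - 3*t*exp(-t) + exp(-t)]

Strategy: write M = P · J · P⁻¹ where J is a Jordan canonical form, so e^{tM} = P · e^{tJ} · P⁻¹, and e^{tJ} can be computed block-by-block.

M has Jordan form
J =
  [-1,  1,  0]
  [ 0, -1,  1]
  [ 0,  0, -1]
(up to reordering of blocks).

Per-block formulas:
  For a 3×3 Jordan block J_3(-1): exp(t · J_3(-1)) = e^(-1t)·(I + t·N + (t^2/2)·N^2), where N is the 3×3 nilpotent shift.

After assembling e^{tJ} and conjugating by P, we get:

e^{tM} =
  [-3*t^2*exp(-t)/2 + 2*t*exp(-t) + exp(-t), -t^2*exp(-t) + 3*t*exp(-t), t^2*exp(-t)/2 - t*exp(-t)]
  [-3*t^2*exp(-t)/2 - t*exp(-t), -t^2*exp(-t) + t*exp(-t) + exp(-t), t^2*exp(-t)/2]
  [-15*t^2*exp(-t)/2 + 4*t*exp(-t), -5*t^2*exp(-t) + 11*t*exp(-t), 5*t^2*exp(-t)/2 - 3*t*exp(-t) + exp(-t)]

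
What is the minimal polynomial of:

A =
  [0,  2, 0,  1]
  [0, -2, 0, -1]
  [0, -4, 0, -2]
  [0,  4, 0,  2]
x^2

The characteristic polynomial is χ_A(x) = x^4, so the eigenvalues are known. The minimal polynomial is
  m_A(x) = Π_λ (x − λ)^{k_λ}
where k_λ is the size of the *largest* Jordan block for λ (equivalently, the smallest k with (A − λI)^k v = 0 for every generalised eigenvector v of λ).

  λ = 0: largest Jordan block has size 2, contributing (x − 0)^2

So m_A(x) = x^2 = x^2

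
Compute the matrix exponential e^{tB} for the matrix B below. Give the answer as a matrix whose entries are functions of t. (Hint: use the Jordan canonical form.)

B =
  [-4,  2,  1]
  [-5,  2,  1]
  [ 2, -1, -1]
e^{tB} =
  [t^2*exp(-t)/2 - 3*t*exp(-t) + exp(-t), -t^2*exp(-t)/2 + 2*t*exp(-t), -t^2*exp(-t)/2 + t*exp(-t)]
  [t^2*exp(-t) - 5*t*exp(-t), -t^2*exp(-t) + 3*t*exp(-t) + exp(-t), -t^2*exp(-t) + t*exp(-t)]
  [-t^2*exp(-t)/2 + 2*t*exp(-t), t^2*exp(-t)/2 - t*exp(-t), t^2*exp(-t)/2 + exp(-t)]

Strategy: write B = P · J · P⁻¹ where J is a Jordan canonical form, so e^{tB} = P · e^{tJ} · P⁻¹, and e^{tJ} can be computed block-by-block.

B has Jordan form
J =
  [-1,  1,  0]
  [ 0, -1,  1]
  [ 0,  0, -1]
(up to reordering of blocks).

Per-block formulas:
  For a 3×3 Jordan block J_3(-1): exp(t · J_3(-1)) = e^(-1t)·(I + t·N + (t^2/2)·N^2), where N is the 3×3 nilpotent shift.

After assembling e^{tJ} and conjugating by P, we get:

e^{tB} =
  [t^2*exp(-t)/2 - 3*t*exp(-t) + exp(-t), -t^2*exp(-t)/2 + 2*t*exp(-t), -t^2*exp(-t)/2 + t*exp(-t)]
  [t^2*exp(-t) - 5*t*exp(-t), -t^2*exp(-t) + 3*t*exp(-t) + exp(-t), -t^2*exp(-t) + t*exp(-t)]
  [-t^2*exp(-t)/2 + 2*t*exp(-t), t^2*exp(-t)/2 - t*exp(-t), t^2*exp(-t)/2 + exp(-t)]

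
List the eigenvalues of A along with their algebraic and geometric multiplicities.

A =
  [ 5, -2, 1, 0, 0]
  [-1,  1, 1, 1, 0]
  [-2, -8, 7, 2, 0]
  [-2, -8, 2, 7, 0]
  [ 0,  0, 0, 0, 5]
λ = 5: alg = 5, geom = 3

Step 1 — factor the characteristic polynomial to read off the algebraic multiplicities:
  χ_A(x) = (x - 5)^5

Step 2 — compute geometric multiplicities via the rank-nullity identity g(λ) = n − rank(A − λI):
  rank(A − (5)·I) = 2, so dim ker(A − (5)·I) = n − 2 = 3

Summary:
  λ = 5: algebraic multiplicity = 5, geometric multiplicity = 3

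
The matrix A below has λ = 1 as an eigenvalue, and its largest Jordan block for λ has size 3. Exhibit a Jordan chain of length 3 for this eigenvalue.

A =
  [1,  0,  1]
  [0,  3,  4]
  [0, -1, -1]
A Jordan chain for λ = 1 of length 3:
v_1 = (-1, 0, 0)ᵀ
v_2 = (0, 2, -1)ᵀ
v_3 = (0, 1, 0)ᵀ

Let N = A − (1)·I. We want v_3 with N^3 v_3 = 0 but N^2 v_3 ≠ 0; then v_{j-1} := N · v_j for j = 3, …, 2.

Pick v_3 = (0, 1, 0)ᵀ.
Then v_2 = N · v_3 = (0, 2, -1)ᵀ.
Then v_1 = N · v_2 = (-1, 0, 0)ᵀ.

Sanity check: (A − (1)·I) v_1 = (0, 0, 0)ᵀ = 0. ✓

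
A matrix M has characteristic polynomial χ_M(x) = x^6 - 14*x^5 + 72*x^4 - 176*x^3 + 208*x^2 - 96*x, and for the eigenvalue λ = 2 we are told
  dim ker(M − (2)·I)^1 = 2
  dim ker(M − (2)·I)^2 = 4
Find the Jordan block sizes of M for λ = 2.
Block sizes for λ = 2: [2, 2]

From the dimensions of kernels of powers, the number of Jordan blocks of size at least j is d_j − d_{j−1} where d_j = dim ker(N^j) (with d_0 = 0). Computing the differences gives [2, 2].
The number of blocks of size exactly k is (#blocks of size ≥ k) − (#blocks of size ≥ k + 1), so the partition is: 2 block(s) of size 2.
In nonincreasing order the block sizes are [2, 2].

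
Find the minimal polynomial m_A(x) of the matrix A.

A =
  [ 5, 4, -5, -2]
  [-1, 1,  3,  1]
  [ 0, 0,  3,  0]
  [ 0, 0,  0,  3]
x^3 - 9*x^2 + 27*x - 27

The characteristic polynomial is χ_A(x) = (x - 3)^4, so the eigenvalues are known. The minimal polynomial is
  m_A(x) = Π_λ (x − λ)^{k_λ}
where k_λ is the size of the *largest* Jordan block for λ (equivalently, the smallest k with (A − λI)^k v = 0 for every generalised eigenvector v of λ).

  λ = 3: largest Jordan block has size 3, contributing (x − 3)^3

So m_A(x) = (x - 3)^3 = x^3 - 9*x^2 + 27*x - 27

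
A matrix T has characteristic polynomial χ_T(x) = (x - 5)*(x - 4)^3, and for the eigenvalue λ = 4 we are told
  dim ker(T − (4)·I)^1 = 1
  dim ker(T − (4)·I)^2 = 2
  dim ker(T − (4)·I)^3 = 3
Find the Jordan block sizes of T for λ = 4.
Block sizes for λ = 4: [3]

From the dimensions of kernels of powers, the number of Jordan blocks of size at least j is d_j − d_{j−1} where d_j = dim ker(N^j) (with d_0 = 0). Computing the differences gives [1, 1, 1].
The number of blocks of size exactly k is (#blocks of size ≥ k) − (#blocks of size ≥ k + 1), so the partition is: 1 block(s) of size 3.
In nonincreasing order the block sizes are [3].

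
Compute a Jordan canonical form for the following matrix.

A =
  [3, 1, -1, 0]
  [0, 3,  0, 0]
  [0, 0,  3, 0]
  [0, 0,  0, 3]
J_2(3) ⊕ J_1(3) ⊕ J_1(3)

The characteristic polynomial is
  det(x·I − A) = x^4 - 12*x^3 + 54*x^2 - 108*x + 81 = (x - 3)^4

Eigenvalues and multiplicities (the geometric multiplicity of λ is n − rank(A − λI), which equals the number of Jordan blocks for λ):
  λ = 3: algebraic multiplicity = 4, geometric multiplicity = 3

Determining the block sizes for each eigenvalue:
  λ = 3: 3 blocks summing to 4 forces exactly one block of size 2 and the rest size 1 → block sizes [2, 1, 1]

Assembling the blocks gives a Jordan form
J =
  [3, 1, 0, 0]
  [0, 3, 0, 0]
  [0, 0, 3, 0]
  [0, 0, 0, 3]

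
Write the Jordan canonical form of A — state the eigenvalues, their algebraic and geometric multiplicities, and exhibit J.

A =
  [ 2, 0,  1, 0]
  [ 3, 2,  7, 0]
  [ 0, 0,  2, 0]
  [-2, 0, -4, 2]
J_3(2) ⊕ J_1(2)

The characteristic polynomial is
  det(x·I − A) = x^4 - 8*x^3 + 24*x^2 - 32*x + 16 = (x - 2)^4

Eigenvalues and multiplicities (the geometric multiplicity of λ is n − rank(A − λI), which equals the number of Jordan blocks for λ):
  λ = 2: algebraic multiplicity = 4, geometric multiplicity = 2

Determining the block sizes for each eigenvalue:
  λ = 2: with am = 4 and gm = 2, the partition is not yet determined (e.g. several partitions of 4 into 2 parts exist). Let N = A − (2)·I. Computing rank(N^1) = 2, rank(N^2) = 1, rank(N^3) = 0; the number of blocks of size ≥ j is rank(N^{j−1}) − rank(N^j), giving [2, 1, 1]. So we have 1 block(s) of size 3, 1 block(s) of size 1 → block sizes [3, 1]

Assembling the blocks gives a Jordan form
J =
  [2, 1, 0, 0]
  [0, 2, 1, 0]
  [0, 0, 2, 0]
  [0, 0, 0, 2]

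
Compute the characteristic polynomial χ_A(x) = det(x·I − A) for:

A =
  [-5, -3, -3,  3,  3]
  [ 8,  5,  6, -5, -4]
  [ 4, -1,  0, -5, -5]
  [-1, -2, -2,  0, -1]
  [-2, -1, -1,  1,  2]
x^5 - 2*x^4 - 2*x^3 + 8*x^2 - 7*x + 2

Expanding det(x·I − A) (e.g. by cofactor expansion or by noting that A is similar to its Jordan form J, which has the same characteristic polynomial as A) gives
  χ_A(x) = x^5 - 2*x^4 - 2*x^3 + 8*x^2 - 7*x + 2
which factors as (x - 1)^4*(x + 2). The eigenvalues (with algebraic multiplicities) are λ = -2 with multiplicity 1, λ = 1 with multiplicity 4.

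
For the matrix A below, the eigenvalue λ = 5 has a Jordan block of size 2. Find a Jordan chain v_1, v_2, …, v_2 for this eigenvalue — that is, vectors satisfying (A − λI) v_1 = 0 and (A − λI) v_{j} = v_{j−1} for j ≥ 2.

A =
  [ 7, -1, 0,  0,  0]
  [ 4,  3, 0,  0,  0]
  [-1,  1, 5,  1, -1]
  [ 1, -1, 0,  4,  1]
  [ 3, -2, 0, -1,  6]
A Jordan chain for λ = 5 of length 2:
v_1 = (2, 4, -1, 1, 3)ᵀ
v_2 = (1, 0, 0, 0, 0)ᵀ

Let N = A − (5)·I. We want v_2 with N^2 v_2 = 0 but N^1 v_2 ≠ 0; then v_{j-1} := N · v_j for j = 2, …, 2.

Pick v_2 = (1, 0, 0, 0, 0)ᵀ.
Then v_1 = N · v_2 = (2, 4, -1, 1, 3)ᵀ.

Sanity check: (A − (5)·I) v_1 = (0, 0, 0, 0, 0)ᵀ = 0. ✓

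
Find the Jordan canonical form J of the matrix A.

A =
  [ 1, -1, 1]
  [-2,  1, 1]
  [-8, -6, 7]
J_3(3)

The characteristic polynomial is
  det(x·I − A) = x^3 - 9*x^2 + 27*x - 27 = (x - 3)^3

Eigenvalues and multiplicities (the geometric multiplicity of λ is n − rank(A − λI), which equals the number of Jordan blocks for λ):
  λ = 3: algebraic multiplicity = 3, geometric multiplicity = 1

Determining the block sizes for each eigenvalue:
  λ = 3: one block (gm = 1), so the single block has size am = 3 → block sizes [3]

Assembling the blocks gives a Jordan form
J =
  [3, 1, 0]
  [0, 3, 1]
  [0, 0, 3]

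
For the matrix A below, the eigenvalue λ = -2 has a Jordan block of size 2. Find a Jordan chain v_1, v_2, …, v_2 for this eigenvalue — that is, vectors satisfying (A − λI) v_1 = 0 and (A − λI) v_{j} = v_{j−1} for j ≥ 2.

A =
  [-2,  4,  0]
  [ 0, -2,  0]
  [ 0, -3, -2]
A Jordan chain for λ = -2 of length 2:
v_1 = (4, 0, -3)ᵀ
v_2 = (0, 1, 0)ᵀ

Let N = A − (-2)·I. We want v_2 with N^2 v_2 = 0 but N^1 v_2 ≠ 0; then v_{j-1} := N · v_j for j = 2, …, 2.

Pick v_2 = (0, 1, 0)ᵀ.
Then v_1 = N · v_2 = (4, 0, -3)ᵀ.

Sanity check: (A − (-2)·I) v_1 = (0, 0, 0)ᵀ = 0. ✓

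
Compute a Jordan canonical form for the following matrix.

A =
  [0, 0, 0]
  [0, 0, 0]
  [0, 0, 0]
J_1(0) ⊕ J_1(0) ⊕ J_1(0)

The characteristic polynomial is
  det(x·I − A) = x^3

Eigenvalues and multiplicities (the geometric multiplicity of λ is n − rank(A − λI), which equals the number of Jordan blocks for λ):
  λ = 0: algebraic multiplicity = 3, geometric multiplicity = 3

Determining the block sizes for each eigenvalue:
  λ = 0: gm = am = 3, so every block has size 1 → block sizes [1, 1, 1]

Assembling the blocks gives a Jordan form
J =
  [0, 0, 0]
  [0, 0, 0]
  [0, 0, 0]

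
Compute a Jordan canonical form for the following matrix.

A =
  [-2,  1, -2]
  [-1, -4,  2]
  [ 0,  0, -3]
J_2(-3) ⊕ J_1(-3)

The characteristic polynomial is
  det(x·I − A) = x^3 + 9*x^2 + 27*x + 27 = (x + 3)^3

Eigenvalues and multiplicities (the geometric multiplicity of λ is n − rank(A − λI), which equals the number of Jordan blocks for λ):
  λ = -3: algebraic multiplicity = 3, geometric multiplicity = 2

Determining the block sizes for each eigenvalue:
  λ = -3: 2 blocks summing to 3 forces exactly one block of size 2 and the rest size 1 → block sizes [2, 1]

Assembling the blocks gives a Jordan form
J =
  [-3,  1,  0]
  [ 0, -3,  0]
  [ 0,  0, -3]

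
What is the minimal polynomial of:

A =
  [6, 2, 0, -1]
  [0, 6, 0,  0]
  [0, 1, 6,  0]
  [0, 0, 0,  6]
x^2 - 12*x + 36

The characteristic polynomial is χ_A(x) = (x - 6)^4, so the eigenvalues are known. The minimal polynomial is
  m_A(x) = Π_λ (x − λ)^{k_λ}
where k_λ is the size of the *largest* Jordan block for λ (equivalently, the smallest k with (A − λI)^k v = 0 for every generalised eigenvector v of λ).

  λ = 6: largest Jordan block has size 2, contributing (x − 6)^2

So m_A(x) = (x - 6)^2 = x^2 - 12*x + 36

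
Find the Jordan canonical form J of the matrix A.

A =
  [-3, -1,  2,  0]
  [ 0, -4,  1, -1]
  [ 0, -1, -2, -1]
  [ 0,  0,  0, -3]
J_3(-3) ⊕ J_1(-3)

The characteristic polynomial is
  det(x·I − A) = x^4 + 12*x^3 + 54*x^2 + 108*x + 81 = (x + 3)^4

Eigenvalues and multiplicities (the geometric multiplicity of λ is n − rank(A − λI), which equals the number of Jordan blocks for λ):
  λ = -3: algebraic multiplicity = 4, geometric multiplicity = 2

Determining the block sizes for each eigenvalue:
  λ = -3: with am = 4 and gm = 2, the partition is not yet determined (e.g. several partitions of 4 into 2 parts exist). Let N = A − (-3)·I. Computing rank(N^1) = 2, rank(N^2) = 1, rank(N^3) = 0; the number of blocks of size ≥ j is rank(N^{j−1}) − rank(N^j), giving [2, 1, 1]. So we have 1 block(s) of size 3, 1 block(s) of size 1 → block sizes [3, 1]

Assembling the blocks gives a Jordan form
J =
  [-3,  1,  0,  0]
  [ 0, -3,  1,  0]
  [ 0,  0, -3,  0]
  [ 0,  0,  0, -3]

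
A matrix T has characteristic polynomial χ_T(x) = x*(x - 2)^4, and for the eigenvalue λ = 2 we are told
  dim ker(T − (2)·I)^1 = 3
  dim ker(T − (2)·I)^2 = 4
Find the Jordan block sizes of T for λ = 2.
Block sizes for λ = 2: [2, 1, 1]

From the dimensions of kernels of powers, the number of Jordan blocks of size at least j is d_j − d_{j−1} where d_j = dim ker(N^j) (with d_0 = 0). Computing the differences gives [3, 1].
The number of blocks of size exactly k is (#blocks of size ≥ k) − (#blocks of size ≥ k + 1), so the partition is: 2 block(s) of size 1, 1 block(s) of size 2.
In nonincreasing order the block sizes are [2, 1, 1].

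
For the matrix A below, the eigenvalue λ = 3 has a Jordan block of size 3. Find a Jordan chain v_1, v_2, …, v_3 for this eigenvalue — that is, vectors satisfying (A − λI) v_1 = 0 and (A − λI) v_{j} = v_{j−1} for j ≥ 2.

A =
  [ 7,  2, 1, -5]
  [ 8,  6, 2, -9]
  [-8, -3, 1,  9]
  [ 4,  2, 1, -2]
A Jordan chain for λ = 3 of length 3:
v_1 = (4, 4, -4, 4)ᵀ
v_2 = (4, 8, -8, 4)ᵀ
v_3 = (1, 0, 0, 0)ᵀ

Let N = A − (3)·I. We want v_3 with N^3 v_3 = 0 but N^2 v_3 ≠ 0; then v_{j-1} := N · v_j for j = 3, …, 2.

Pick v_3 = (1, 0, 0, 0)ᵀ.
Then v_2 = N · v_3 = (4, 8, -8, 4)ᵀ.
Then v_1 = N · v_2 = (4, 4, -4, 4)ᵀ.

Sanity check: (A − (3)·I) v_1 = (0, 0, 0, 0)ᵀ = 0. ✓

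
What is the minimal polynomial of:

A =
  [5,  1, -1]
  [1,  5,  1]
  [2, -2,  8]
x^2 - 12*x + 36

The characteristic polynomial is χ_A(x) = (x - 6)^3, so the eigenvalues are known. The minimal polynomial is
  m_A(x) = Π_λ (x − λ)^{k_λ}
where k_λ is the size of the *largest* Jordan block for λ (equivalently, the smallest k with (A − λI)^k v = 0 for every generalised eigenvector v of λ).

  λ = 6: largest Jordan block has size 2, contributing (x − 6)^2

So m_A(x) = (x - 6)^2 = x^2 - 12*x + 36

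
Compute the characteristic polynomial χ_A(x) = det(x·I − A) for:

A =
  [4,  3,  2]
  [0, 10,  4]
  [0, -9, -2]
x^3 - 12*x^2 + 48*x - 64

Expanding det(x·I − A) (e.g. by cofactor expansion or by noting that A is similar to its Jordan form J, which has the same characteristic polynomial as A) gives
  χ_A(x) = x^3 - 12*x^2 + 48*x - 64
which factors as (x - 4)^3. The eigenvalues (with algebraic multiplicities) are λ = 4 with multiplicity 3.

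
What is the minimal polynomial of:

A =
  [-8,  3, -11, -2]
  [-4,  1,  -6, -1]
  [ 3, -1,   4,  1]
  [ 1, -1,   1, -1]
x^3 + 3*x^2 + 3*x + 1

The characteristic polynomial is χ_A(x) = (x + 1)^4, so the eigenvalues are known. The minimal polynomial is
  m_A(x) = Π_λ (x − λ)^{k_λ}
where k_λ is the size of the *largest* Jordan block for λ (equivalently, the smallest k with (A − λI)^k v = 0 for every generalised eigenvector v of λ).

  λ = -1: largest Jordan block has size 3, contributing (x + 1)^3

So m_A(x) = (x + 1)^3 = x^3 + 3*x^2 + 3*x + 1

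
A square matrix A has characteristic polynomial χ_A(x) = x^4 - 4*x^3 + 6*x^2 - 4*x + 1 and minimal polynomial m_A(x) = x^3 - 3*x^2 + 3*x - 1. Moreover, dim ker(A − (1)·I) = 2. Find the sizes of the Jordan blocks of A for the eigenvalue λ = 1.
Block sizes for λ = 1: [3, 1]

Step 1 — from the characteristic polynomial, algebraic multiplicity of λ = 1 is 4. From dim ker(A − (1)·I) = 2, there are exactly 2 Jordan blocks for λ = 1.
Step 2 — from the minimal polynomial, the factor (x − 1)^3 tells us the largest block for λ = 1 has size 3.
Step 3 — with total size 4, 2 blocks, and largest block 3, the block sizes (in nonincreasing order) are [3, 1].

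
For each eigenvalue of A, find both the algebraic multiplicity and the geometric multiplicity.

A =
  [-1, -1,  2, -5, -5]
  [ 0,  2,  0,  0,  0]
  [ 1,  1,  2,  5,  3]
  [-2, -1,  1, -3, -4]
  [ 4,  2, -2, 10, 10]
λ = 2: alg = 5, geom = 3

Step 1 — factor the characteristic polynomial to read off the algebraic multiplicities:
  χ_A(x) = (x - 2)^5

Step 2 — compute geometric multiplicities via the rank-nullity identity g(λ) = n − rank(A − λI):
  rank(A − (2)·I) = 2, so dim ker(A − (2)·I) = n − 2 = 3

Summary:
  λ = 2: algebraic multiplicity = 5, geometric multiplicity = 3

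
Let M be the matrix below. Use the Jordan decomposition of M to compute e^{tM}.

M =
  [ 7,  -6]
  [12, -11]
e^{tM} =
  [2*exp(t) - exp(-5*t), -exp(t) + exp(-5*t)]
  [2*exp(t) - 2*exp(-5*t), -exp(t) + 2*exp(-5*t)]

Strategy: write M = P · J · P⁻¹ where J is a Jordan canonical form, so e^{tM} = P · e^{tJ} · P⁻¹, and e^{tJ} can be computed block-by-block.

M has Jordan form
J =
  [-5, 0]
  [ 0, 1]
(up to reordering of blocks).

Per-block formulas:
  For a 1×1 block at λ = -5: exp(t · [-5]) = [e^(-5t)].
  For a 1×1 block at λ = 1: exp(t · [1]) = [e^(1t)].

After assembling e^{tJ} and conjugating by P, we get:

e^{tM} =
  [2*exp(t) - exp(-5*t), -exp(t) + exp(-5*t)]
  [2*exp(t) - 2*exp(-5*t), -exp(t) + 2*exp(-5*t)]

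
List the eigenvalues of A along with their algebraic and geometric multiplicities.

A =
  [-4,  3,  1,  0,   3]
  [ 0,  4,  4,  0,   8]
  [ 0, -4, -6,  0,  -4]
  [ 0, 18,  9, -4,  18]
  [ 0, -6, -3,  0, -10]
λ = -4: alg = 5, geom = 3

Step 1 — factor the characteristic polynomial to read off the algebraic multiplicities:
  χ_A(x) = (x + 4)^5

Step 2 — compute geometric multiplicities via the rank-nullity identity g(λ) = n − rank(A − λI):
  rank(A − (-4)·I) = 2, so dim ker(A − (-4)·I) = n − 2 = 3

Summary:
  λ = -4: algebraic multiplicity = 5, geometric multiplicity = 3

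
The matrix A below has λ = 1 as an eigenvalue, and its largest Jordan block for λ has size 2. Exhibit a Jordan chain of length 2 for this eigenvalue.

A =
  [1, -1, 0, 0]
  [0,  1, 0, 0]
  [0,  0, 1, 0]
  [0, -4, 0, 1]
A Jordan chain for λ = 1 of length 2:
v_1 = (-1, 0, 0, -4)ᵀ
v_2 = (0, 1, 0, 0)ᵀ

Let N = A − (1)·I. We want v_2 with N^2 v_2 = 0 but N^1 v_2 ≠ 0; then v_{j-1} := N · v_j for j = 2, …, 2.

Pick v_2 = (0, 1, 0, 0)ᵀ.
Then v_1 = N · v_2 = (-1, 0, 0, -4)ᵀ.

Sanity check: (A − (1)·I) v_1 = (0, 0, 0, 0)ᵀ = 0. ✓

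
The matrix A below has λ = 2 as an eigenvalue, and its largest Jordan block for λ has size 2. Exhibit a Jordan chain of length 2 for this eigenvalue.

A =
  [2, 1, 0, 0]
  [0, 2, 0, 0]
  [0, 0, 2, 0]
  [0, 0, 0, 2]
A Jordan chain for λ = 2 of length 2:
v_1 = (1, 0, 0, 0)ᵀ
v_2 = (0, 1, 0, 0)ᵀ

Let N = A − (2)·I. We want v_2 with N^2 v_2 = 0 but N^1 v_2 ≠ 0; then v_{j-1} := N · v_j for j = 2, …, 2.

Pick v_2 = (0, 1, 0, 0)ᵀ.
Then v_1 = N · v_2 = (1, 0, 0, 0)ᵀ.

Sanity check: (A − (2)·I) v_1 = (0, 0, 0, 0)ᵀ = 0. ✓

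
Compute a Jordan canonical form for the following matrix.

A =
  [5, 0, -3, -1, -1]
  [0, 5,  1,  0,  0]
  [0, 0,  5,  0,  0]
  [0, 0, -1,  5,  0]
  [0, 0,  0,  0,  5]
J_3(5) ⊕ J_1(5) ⊕ J_1(5)

The characteristic polynomial is
  det(x·I − A) = x^5 - 25*x^4 + 250*x^3 - 1250*x^2 + 3125*x - 3125 = (x - 5)^5

Eigenvalues and multiplicities (the geometric multiplicity of λ is n − rank(A − λI), which equals the number of Jordan blocks for λ):
  λ = 5: algebraic multiplicity = 5, geometric multiplicity = 3

Determining the block sizes for each eigenvalue:
  λ = 5: with am = 5 and gm = 3, the partition is not yet determined (e.g. several partitions of 5 into 3 parts exist). Let N = A − (5)·I. Computing rank(N^1) = 2, rank(N^2) = 1, rank(N^3) = 0; the number of blocks of size ≥ j is rank(N^{j−1}) − rank(N^j), giving [3, 1, 1]. So we have 1 block(s) of size 3, 2 block(s) of size 1 → block sizes [3, 1, 1]

Assembling the blocks gives a Jordan form
J =
  [5, 1, 0, 0, 0]
  [0, 5, 1, 0, 0]
  [0, 0, 5, 0, 0]
  [0, 0, 0, 5, 0]
  [0, 0, 0, 0, 5]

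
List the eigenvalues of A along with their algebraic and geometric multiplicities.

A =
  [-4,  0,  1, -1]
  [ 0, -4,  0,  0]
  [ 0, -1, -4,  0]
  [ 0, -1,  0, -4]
λ = -4: alg = 4, geom = 2

Step 1 — factor the characteristic polynomial to read off the algebraic multiplicities:
  χ_A(x) = (x + 4)^4

Step 2 — compute geometric multiplicities via the rank-nullity identity g(λ) = n − rank(A − λI):
  rank(A − (-4)·I) = 2, so dim ker(A − (-4)·I) = n − 2 = 2

Summary:
  λ = -4: algebraic multiplicity = 4, geometric multiplicity = 2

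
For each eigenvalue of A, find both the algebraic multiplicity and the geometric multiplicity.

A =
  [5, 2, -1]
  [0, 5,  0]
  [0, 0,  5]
λ = 5: alg = 3, geom = 2

Step 1 — factor the characteristic polynomial to read off the algebraic multiplicities:
  χ_A(x) = (x - 5)^3

Step 2 — compute geometric multiplicities via the rank-nullity identity g(λ) = n − rank(A − λI):
  rank(A − (5)·I) = 1, so dim ker(A − (5)·I) = n − 1 = 2

Summary:
  λ = 5: algebraic multiplicity = 3, geometric multiplicity = 2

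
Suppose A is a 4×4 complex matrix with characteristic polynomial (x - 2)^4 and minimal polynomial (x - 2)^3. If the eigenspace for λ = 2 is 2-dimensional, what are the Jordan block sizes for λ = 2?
Block sizes for λ = 2: [3, 1]

Step 1 — from the characteristic polynomial, algebraic multiplicity of λ = 2 is 4. From dim ker(A − (2)·I) = 2, there are exactly 2 Jordan blocks for λ = 2.
Step 2 — from the minimal polynomial, the factor (x − 2)^3 tells us the largest block for λ = 2 has size 3.
Step 3 — with total size 4, 2 blocks, and largest block 3, the block sizes (in nonincreasing order) are [3, 1].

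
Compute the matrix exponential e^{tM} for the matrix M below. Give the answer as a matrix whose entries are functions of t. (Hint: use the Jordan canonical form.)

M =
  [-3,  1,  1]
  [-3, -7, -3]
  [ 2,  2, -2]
e^{tM} =
  [t*exp(-4*t) + exp(-4*t), t*exp(-4*t), t*exp(-4*t)]
  [-3*t*exp(-4*t), -3*t*exp(-4*t) + exp(-4*t), -3*t*exp(-4*t)]
  [2*t*exp(-4*t), 2*t*exp(-4*t), 2*t*exp(-4*t) + exp(-4*t)]

Strategy: write M = P · J · P⁻¹ where J is a Jordan canonical form, so e^{tM} = P · e^{tJ} · P⁻¹, and e^{tJ} can be computed block-by-block.

M has Jordan form
J =
  [-4,  1,  0]
  [ 0, -4,  0]
  [ 0,  0, -4]
(up to reordering of blocks).

Per-block formulas:
  For a 2×2 Jordan block J_2(-4): exp(t · J_2(-4)) = e^(-4t)·(I + t·N), where N is the 2×2 nilpotent shift.
  For a 1×1 block at λ = -4: exp(t · [-4]) = [e^(-4t)].

After assembling e^{tJ} and conjugating by P, we get:

e^{tM} =
  [t*exp(-4*t) + exp(-4*t), t*exp(-4*t), t*exp(-4*t)]
  [-3*t*exp(-4*t), -3*t*exp(-4*t) + exp(-4*t), -3*t*exp(-4*t)]
  [2*t*exp(-4*t), 2*t*exp(-4*t), 2*t*exp(-4*t) + exp(-4*t)]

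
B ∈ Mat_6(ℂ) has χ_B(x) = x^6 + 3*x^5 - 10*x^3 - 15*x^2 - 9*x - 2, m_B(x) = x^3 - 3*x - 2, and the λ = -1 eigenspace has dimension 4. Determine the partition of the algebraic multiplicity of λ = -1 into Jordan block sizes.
Block sizes for λ = -1: [2, 1, 1, 1]

Step 1 — from the characteristic polynomial, algebraic multiplicity of λ = -1 is 5. From dim ker(B − (-1)·I) = 4, there are exactly 4 Jordan blocks for λ = -1.
Step 2 — from the minimal polynomial, the factor (x + 1)^2 tells us the largest block for λ = -1 has size 2.
Step 3 — with total size 5, 4 blocks, and largest block 2, the block sizes (in nonincreasing order) are [2, 1, 1, 1].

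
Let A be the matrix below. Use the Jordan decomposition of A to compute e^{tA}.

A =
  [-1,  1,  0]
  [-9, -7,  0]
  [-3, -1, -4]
e^{tA} =
  [3*t*exp(-4*t) + exp(-4*t), t*exp(-4*t), 0]
  [-9*t*exp(-4*t), -3*t*exp(-4*t) + exp(-4*t), 0]
  [-3*t*exp(-4*t), -t*exp(-4*t), exp(-4*t)]

Strategy: write A = P · J · P⁻¹ where J is a Jordan canonical form, so e^{tA} = P · e^{tJ} · P⁻¹, and e^{tJ} can be computed block-by-block.

A has Jordan form
J =
  [-4,  1,  0]
  [ 0, -4,  0]
  [ 0,  0, -4]
(up to reordering of blocks).

Per-block formulas:
  For a 1×1 block at λ = -4: exp(t · [-4]) = [e^(-4t)].
  For a 2×2 Jordan block J_2(-4): exp(t · J_2(-4)) = e^(-4t)·(I + t·N), where N is the 2×2 nilpotent shift.

After assembling e^{tJ} and conjugating by P, we get:

e^{tA} =
  [3*t*exp(-4*t) + exp(-4*t), t*exp(-4*t), 0]
  [-9*t*exp(-4*t), -3*t*exp(-4*t) + exp(-4*t), 0]
  [-3*t*exp(-4*t), -t*exp(-4*t), exp(-4*t)]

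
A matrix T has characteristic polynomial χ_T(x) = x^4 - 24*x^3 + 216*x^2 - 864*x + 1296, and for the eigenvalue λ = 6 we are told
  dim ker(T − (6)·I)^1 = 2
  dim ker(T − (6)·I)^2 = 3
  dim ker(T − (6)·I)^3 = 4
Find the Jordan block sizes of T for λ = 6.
Block sizes for λ = 6: [3, 1]

From the dimensions of kernels of powers, the number of Jordan blocks of size at least j is d_j − d_{j−1} where d_j = dim ker(N^j) (with d_0 = 0). Computing the differences gives [2, 1, 1].
The number of blocks of size exactly k is (#blocks of size ≥ k) − (#blocks of size ≥ k + 1), so the partition is: 1 block(s) of size 1, 1 block(s) of size 3.
In nonincreasing order the block sizes are [3, 1].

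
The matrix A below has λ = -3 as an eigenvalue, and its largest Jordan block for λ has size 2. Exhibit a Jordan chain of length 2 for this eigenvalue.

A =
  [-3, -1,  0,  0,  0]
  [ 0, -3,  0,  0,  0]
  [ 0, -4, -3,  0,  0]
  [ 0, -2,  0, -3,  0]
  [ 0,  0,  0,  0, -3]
A Jordan chain for λ = -3 of length 2:
v_1 = (-1, 0, -4, -2, 0)ᵀ
v_2 = (0, 1, 0, 0, 0)ᵀ

Let N = A − (-3)·I. We want v_2 with N^2 v_2 = 0 but N^1 v_2 ≠ 0; then v_{j-1} := N · v_j for j = 2, …, 2.

Pick v_2 = (0, 1, 0, 0, 0)ᵀ.
Then v_1 = N · v_2 = (-1, 0, -4, -2, 0)ᵀ.

Sanity check: (A − (-3)·I) v_1 = (0, 0, 0, 0, 0)ᵀ = 0. ✓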